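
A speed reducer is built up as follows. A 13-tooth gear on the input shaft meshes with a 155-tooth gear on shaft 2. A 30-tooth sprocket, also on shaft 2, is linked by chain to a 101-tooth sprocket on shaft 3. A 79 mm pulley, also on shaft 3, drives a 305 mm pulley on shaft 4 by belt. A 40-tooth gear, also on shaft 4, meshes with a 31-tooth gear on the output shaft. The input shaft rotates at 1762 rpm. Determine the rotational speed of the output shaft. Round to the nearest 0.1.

14.7 rpm

Gear mesh: ratio = 155/13 = 11.923, so shaft 2 turns at 1762 / 11.923 = 147.78 rpm.
Chain: ratio = 101/30 = 3.3667, so shaft 3 turns at 147.78 / 3.3667 = 43.895 rpm.
Belt: ratio = 305/79 = 3.8608, so shaft 4 turns at 43.895 / 3.8608 = 11.37 rpm.
Gear mesh: ratio = 31/40 = 0.775, so the output shaft turns at 11.37 / 0.775 = 14.67 rpm.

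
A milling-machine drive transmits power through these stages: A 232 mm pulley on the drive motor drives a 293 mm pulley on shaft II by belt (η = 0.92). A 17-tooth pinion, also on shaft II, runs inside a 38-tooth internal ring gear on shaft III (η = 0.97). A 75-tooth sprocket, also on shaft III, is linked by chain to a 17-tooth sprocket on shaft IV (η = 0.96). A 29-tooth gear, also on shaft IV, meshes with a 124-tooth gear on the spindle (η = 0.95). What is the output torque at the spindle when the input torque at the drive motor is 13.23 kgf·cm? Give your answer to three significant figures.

Belt: ratio = 293/232 = 1.2629; torque at shaft II = 13.23 × 1.2629 × 0.92 = 15.372 kgf·cm.
Internal gear: ratio = 38/17 = 2.2353; torque at shaft III = 15.372 × 2.2353 × 0.97 = 33.33 kgf·cm.
Chain: ratio = 17/75 = 0.22667; torque at shaft IV = 33.33 × 0.22667 × 0.96 = 7.2526 kgf·cm.
Gear mesh: ratio = 124/29 = 4.2759; torque at the spindle = 7.2526 × 4.2759 × 0.95 = 29.46 kgf·cm.

29.5 kgf·cm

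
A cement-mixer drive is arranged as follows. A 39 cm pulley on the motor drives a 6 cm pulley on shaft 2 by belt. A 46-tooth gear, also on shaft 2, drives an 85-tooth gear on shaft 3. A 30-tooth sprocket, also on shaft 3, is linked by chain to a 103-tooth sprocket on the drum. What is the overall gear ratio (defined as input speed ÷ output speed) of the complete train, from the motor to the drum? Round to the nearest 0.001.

Each stage contributes driven/driver: belt 6/39 = 0.15385, gear mesh 85/46 = 1.8478, chain 103/30 = 3.4333.
Overall: 0.15385 × 1.8478 × 3.4333 = 0.97603.

0.976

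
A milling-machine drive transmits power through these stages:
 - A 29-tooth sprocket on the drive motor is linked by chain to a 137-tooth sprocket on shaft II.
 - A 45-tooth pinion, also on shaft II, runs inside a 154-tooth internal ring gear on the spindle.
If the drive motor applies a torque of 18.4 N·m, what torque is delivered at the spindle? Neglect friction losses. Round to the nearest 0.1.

Chain: ratio = 137/29 = 4.7241; torque at shaft II = 18.4 × 4.7241 = 86.924 N·m.
Internal gear: ratio = 154/45 = 3.4222; torque at the spindle = 86.924 × 3.4222 = 297.47 N·m.

297.5 N·m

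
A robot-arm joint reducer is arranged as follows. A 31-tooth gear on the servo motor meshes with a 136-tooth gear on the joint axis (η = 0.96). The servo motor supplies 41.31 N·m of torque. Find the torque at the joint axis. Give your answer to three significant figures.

Gear mesh: ratio = 136/31 = 4.3871; torque at the joint axis = 41.31 × 4.3871 × 0.96 = 173.98 N·m.

174 N·m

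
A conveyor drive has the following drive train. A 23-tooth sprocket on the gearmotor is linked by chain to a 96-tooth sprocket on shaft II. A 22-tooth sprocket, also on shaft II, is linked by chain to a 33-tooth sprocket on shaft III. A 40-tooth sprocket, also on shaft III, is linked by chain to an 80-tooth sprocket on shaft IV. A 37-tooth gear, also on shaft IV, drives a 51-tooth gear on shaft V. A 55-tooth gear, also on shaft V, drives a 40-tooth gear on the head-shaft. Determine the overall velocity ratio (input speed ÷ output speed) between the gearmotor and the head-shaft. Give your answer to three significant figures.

Each stage contributes driven/driver: chain 96/23 = 4.1739, chain 33/22 = 1.5, chain 80/40 = 2, gear mesh 51/37 = 1.3784, gear mesh 40/55 = 0.72727.
Overall: 4.1739 × 1.5 × 2 × 1.3784 × 0.72727 = 12.553.

12.6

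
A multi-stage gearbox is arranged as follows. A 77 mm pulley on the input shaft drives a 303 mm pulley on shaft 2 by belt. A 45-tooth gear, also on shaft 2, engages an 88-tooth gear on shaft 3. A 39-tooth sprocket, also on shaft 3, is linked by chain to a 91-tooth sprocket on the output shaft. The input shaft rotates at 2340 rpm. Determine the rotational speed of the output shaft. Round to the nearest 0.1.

belt 303/77 = 3.9351 → 2340/3.9351 = 594.65 rpm
gear mesh 88/45 = 1.9556 → 594.65/1.9556 = 304.08 rpm
chain 91/39 = 2.3333 → 304.08/2.3333 = 130.32 rpm

130.3 rpm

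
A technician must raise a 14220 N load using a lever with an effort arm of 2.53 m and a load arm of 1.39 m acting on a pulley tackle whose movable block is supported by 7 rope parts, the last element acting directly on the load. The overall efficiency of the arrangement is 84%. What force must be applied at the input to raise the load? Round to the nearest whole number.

Lever MA = effort arm / load arm = 2.53/1.39 = 1.8201.
Block-and-tackle MA = number of supporting rope parts = 7.
Combined ideal MA = 1.8201 × 7 = 12.741.
Actual MA = 12.741 × 0.84 = 10.702.
Effort = load / actual MA = 14220 / 10.702 = 1328.7 N.

1329 N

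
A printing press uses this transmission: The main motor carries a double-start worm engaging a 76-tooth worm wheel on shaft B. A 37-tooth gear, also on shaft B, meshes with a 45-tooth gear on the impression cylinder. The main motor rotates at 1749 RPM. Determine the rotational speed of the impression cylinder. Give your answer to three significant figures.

the main motor → shaft B (worm, 76/2): 1749 ÷ 38 = 46.026 RPM
shaft B → the impression cylinder (gear mesh, 45/37): 46.026 ÷ 1.2162 = 37.844 RPM

37.8 RPM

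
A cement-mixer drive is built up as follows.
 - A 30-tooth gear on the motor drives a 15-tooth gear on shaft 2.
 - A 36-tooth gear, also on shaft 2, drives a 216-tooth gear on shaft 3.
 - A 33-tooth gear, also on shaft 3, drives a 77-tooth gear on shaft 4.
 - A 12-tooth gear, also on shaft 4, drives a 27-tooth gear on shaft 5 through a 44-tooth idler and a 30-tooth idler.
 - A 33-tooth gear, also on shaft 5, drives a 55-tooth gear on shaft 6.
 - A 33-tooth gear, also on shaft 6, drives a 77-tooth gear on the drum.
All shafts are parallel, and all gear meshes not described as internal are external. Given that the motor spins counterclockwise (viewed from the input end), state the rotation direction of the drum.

the motor → shaft 2: external mesh, 1 reversal → CW.
shaft 2 → shaft 3: external mesh, 1 reversal → CCW.
shaft 3 → shaft 4: external mesh, 1 reversal → CW.
shaft 4 → shaft 5: driver → idler → idler → driven is 3 external meshes, 3 reversals → CCW.
shaft 5 → shaft 6: external mesh, 1 reversal → CW.
shaft 6 → the drum: external mesh, 1 reversal → CCW.
8 reversals in total — an even number — so the drum turns the same way as the motor.

counterclockwise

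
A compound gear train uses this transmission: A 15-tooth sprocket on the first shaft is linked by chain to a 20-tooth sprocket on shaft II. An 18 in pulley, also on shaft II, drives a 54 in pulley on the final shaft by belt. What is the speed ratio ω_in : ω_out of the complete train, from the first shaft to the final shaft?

4

Each stage contributes driven/driver: chain 20/15 = 1.3333, belt 54/18 = 3.
Overall: 1.3333 × 3 = 4.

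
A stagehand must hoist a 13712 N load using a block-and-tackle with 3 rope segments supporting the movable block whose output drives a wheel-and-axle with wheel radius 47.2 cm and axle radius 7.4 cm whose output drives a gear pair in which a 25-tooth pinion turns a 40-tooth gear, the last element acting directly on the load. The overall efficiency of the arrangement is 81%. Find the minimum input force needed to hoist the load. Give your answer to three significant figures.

553 N

Block-and-tackle MA = number of supporting rope parts = 3.
Wheel-and-axle MA = R/r = 47.2/7.4 = 6.3784.
Gear pair MA = 40/25 = 1.6.
Combined ideal MA = 3 × 6.3784 × 1.6 = 30.616.
Actual MA = 30.616 × 0.81 = 24.799.
Effort = load / actual MA = 13712 / 24.799 = 552.92 N.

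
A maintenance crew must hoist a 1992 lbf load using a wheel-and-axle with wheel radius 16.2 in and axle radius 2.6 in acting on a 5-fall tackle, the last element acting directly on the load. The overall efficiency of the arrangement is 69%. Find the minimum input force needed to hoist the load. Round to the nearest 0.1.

Wheel-and-axle MA = R/r = 16.2/2.6 = 6.2308.
Block-and-tackle MA = number of supporting rope parts = 5.
Combined ideal MA = 6.2308 × 5 = 31.154.
Actual MA = 31.154 × 0.69 = 21.496.
Effort = load / actual MA = 1992 / 21.496 = 92.668 lbf.

92.7 lbf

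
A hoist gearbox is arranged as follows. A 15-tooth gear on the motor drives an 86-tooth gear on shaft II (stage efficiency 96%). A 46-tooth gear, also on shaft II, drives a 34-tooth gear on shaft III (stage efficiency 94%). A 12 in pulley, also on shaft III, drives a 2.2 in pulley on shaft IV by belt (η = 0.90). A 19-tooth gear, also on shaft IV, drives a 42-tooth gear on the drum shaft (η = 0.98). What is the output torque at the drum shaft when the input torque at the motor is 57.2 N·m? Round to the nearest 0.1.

78.2 N·m

gear mesh 86/15 = 5.7333 → τ = 57.2·5.7333·0.96 = 314.83 N·m
gear mesh 34/46 = 0.73913 → τ = 314.83·0.73913·0.94 = 218.74 N·m
belt 2.2/12 = 0.18333 → τ = 218.74·0.18333·0.90 = 36.092 N·m
gear mesh 42/19 = 2.2105 → τ = 36.092·2.2105·0.98 = 78.186 N·m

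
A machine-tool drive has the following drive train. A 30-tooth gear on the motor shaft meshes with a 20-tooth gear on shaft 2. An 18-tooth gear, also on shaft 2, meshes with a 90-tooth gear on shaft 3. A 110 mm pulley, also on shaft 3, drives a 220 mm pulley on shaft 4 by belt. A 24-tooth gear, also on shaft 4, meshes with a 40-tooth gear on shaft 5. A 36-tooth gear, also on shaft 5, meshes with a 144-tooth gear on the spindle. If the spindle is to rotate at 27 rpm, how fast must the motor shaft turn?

Overall ratio R = 0.66667 × 5 × 2 × 1.6667 × 4 = 44.444.
Required input speed = output speed × R = 27 × 44.444 = 1200 rpm.

1200 rpm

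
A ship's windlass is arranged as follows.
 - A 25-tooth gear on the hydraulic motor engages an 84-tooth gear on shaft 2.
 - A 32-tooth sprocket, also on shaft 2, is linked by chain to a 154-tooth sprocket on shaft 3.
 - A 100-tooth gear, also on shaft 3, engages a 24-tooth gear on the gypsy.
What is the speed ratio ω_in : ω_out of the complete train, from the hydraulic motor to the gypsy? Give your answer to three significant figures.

Each stage contributes driven/driver: gear mesh 84/25 = 3.36, chain 154/32 = 4.8125, gear mesh 24/100 = 0.24.
Overall: 3.36 × 4.8125 × 0.24 = 3.8808.

3.88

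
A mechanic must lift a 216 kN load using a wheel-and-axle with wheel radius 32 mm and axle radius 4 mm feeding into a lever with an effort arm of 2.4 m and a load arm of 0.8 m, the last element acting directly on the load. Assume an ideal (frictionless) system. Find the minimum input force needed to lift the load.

9 kN

Wheel-and-axle MA = R/r = 32/4 = 8.
Lever MA = effort arm / load arm = 2.4/0.8 = 3.
Combined ideal MA = 8 × 3 = 24.
Effort = load / MA = 216 / 24 = 9 kN.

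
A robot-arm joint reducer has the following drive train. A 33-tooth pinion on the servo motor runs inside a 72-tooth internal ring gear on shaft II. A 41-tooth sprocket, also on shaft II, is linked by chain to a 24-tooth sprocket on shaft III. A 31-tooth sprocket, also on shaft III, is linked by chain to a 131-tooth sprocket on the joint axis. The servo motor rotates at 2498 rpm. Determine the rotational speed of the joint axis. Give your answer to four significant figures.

462.8 rpm

the servo motor → shaft II (internal gear, 72/33): 2498 ÷ 2.1818 = 1144.9 rpm
shaft II → shaft III (chain, 24/41): 1144.9 ÷ 0.58537 = 1955.9 rpm
shaft III → the joint axis (chain, 131/31): 1955.9 ÷ 4.2258 = 462.85 rpm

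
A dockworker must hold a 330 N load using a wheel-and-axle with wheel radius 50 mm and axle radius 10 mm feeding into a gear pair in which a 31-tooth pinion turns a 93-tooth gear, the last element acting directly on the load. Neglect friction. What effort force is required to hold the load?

Wheel-and-axle MA = R/r = 50/10 = 5.
Gear pair MA = 93/31 = 3.
Combined ideal MA = 5 × 3 = 15.
Effort = load / MA = 330 / 15 = 22 N.

22 N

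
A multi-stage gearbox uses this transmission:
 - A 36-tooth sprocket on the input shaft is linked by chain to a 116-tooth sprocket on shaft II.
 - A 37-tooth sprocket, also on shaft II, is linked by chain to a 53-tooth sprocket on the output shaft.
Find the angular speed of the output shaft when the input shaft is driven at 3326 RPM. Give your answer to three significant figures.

721 RPM

chain 116/36 = 3.2222 → 3326/3.2222 = 1032.2 RPM
chain 53/37 = 1.4324 → 1032.2/1.4324 = 720.6 RPM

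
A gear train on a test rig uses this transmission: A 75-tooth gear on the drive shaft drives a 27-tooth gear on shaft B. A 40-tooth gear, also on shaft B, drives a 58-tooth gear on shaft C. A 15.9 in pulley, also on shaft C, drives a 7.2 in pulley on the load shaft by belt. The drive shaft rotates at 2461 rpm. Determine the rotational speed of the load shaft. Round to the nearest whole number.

10411 rpm

Gear mesh: ratio = 27/75 = 0.36, so shaft B turns at 2461 / 0.36 = 6836.1 rpm.
Gear mesh: ratio = 58/40 = 1.45, so shaft C turns at 6836.1 / 1.45 = 4714.6 rpm.
Belt: ratio = 7.2/15.9 = 0.45283, so the load shaft turns at 4714.6 / 0.45283 = 10411 rpm.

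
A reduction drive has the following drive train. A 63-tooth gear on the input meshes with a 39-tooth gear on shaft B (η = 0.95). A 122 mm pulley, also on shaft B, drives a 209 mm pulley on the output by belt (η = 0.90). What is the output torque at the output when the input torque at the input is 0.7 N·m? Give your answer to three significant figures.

0.635 N·m

Gear mesh: ratio = 39/63 = 0.61905; torque at shaft B = 0.7 × 0.61905 × 0.95 = 0.41167 N·m.
Belt: ratio = 209/122 = 1.7131; torque at the output = 0.41167 × 1.7131 × 0.90 = 0.63471 N·m.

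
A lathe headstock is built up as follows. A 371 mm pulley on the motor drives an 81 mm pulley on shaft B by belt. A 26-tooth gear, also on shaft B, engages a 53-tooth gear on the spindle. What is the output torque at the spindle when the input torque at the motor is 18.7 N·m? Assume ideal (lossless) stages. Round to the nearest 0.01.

belt 81/371 = 0.21833 → τ = 18.7·0.21833 = 4.0827 N·m
gear mesh 53/26 = 2.0385 → τ = 4.0827·2.0385 = 8.3225 N·m

8.32 N·m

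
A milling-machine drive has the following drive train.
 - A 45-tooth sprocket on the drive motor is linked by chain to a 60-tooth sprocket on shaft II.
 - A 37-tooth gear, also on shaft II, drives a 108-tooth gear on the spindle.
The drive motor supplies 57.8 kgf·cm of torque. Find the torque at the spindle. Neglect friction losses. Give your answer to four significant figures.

chain 60/45 = 1.3333 → τ = 57.8·1.3333 = 77.067 kgf·cm
gear mesh 108/37 = 2.9189 → τ = 77.067·2.9189 = 224.95 kgf·cm

225.0 kgf·cm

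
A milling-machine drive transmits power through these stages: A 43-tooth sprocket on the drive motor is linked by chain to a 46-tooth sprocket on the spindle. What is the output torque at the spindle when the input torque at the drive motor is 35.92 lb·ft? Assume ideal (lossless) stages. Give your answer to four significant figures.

38.43 lb·ft

After the chain (46/43): 35.92 × 1.0698 = 38.426 lb·ft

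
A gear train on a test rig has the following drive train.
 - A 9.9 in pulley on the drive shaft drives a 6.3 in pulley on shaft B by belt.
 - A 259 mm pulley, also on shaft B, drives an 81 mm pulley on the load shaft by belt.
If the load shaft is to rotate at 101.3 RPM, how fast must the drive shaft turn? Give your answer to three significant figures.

Overall ratio R = 0.63636 × 0.31274 = 0.19902.
Required input speed = output speed × R = 101.3 × 0.19902 = 20.16 RPM.

20.2 RPM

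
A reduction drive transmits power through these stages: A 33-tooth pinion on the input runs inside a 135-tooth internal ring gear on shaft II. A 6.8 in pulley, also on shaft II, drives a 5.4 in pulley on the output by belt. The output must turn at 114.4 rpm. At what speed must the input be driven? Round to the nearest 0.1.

Overall ratio R = 4.0909 × 0.79412 = 3.2487.
Required input speed = output speed × R = 114.4 × 3.2487 = 371.65 rpm.

371.6 rpm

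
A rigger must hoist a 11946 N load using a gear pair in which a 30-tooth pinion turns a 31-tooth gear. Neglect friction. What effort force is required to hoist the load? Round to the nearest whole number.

Gear pair MA = 31/30 = 1.0333.
Effort = load / MA = 11946 / 1.0333 = 11561 N.

11561 N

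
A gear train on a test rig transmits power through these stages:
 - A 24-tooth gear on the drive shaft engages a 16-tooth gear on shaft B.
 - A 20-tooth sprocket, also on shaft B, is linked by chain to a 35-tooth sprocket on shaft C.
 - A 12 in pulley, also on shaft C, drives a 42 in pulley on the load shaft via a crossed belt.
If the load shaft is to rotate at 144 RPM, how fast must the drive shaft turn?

588 RPM

Overall ratio R = 0.66667 × 1.75 × 3.5 = 4.0833.
Required input speed = output speed × R = 144 × 4.0833 = 588 RPM.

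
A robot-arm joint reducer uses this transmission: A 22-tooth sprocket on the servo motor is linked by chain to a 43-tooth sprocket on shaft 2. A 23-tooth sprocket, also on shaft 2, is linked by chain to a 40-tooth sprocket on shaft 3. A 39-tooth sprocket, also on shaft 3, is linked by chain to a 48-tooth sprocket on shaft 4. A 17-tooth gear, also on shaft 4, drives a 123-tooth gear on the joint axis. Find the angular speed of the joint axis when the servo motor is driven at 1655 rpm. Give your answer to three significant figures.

54.7 rpm

chain 43/22 = 1.9545 → 1655/1.9545 = 846.74 rpm
chain 40/23 = 1.7391 → 846.74/1.7391 = 486.88 rpm
chain 48/39 = 1.2308 → 486.88/1.2308 = 395.59 rpm
gear mesh 123/17 = 7.2353 → 395.59/7.2353 = 54.675 rpm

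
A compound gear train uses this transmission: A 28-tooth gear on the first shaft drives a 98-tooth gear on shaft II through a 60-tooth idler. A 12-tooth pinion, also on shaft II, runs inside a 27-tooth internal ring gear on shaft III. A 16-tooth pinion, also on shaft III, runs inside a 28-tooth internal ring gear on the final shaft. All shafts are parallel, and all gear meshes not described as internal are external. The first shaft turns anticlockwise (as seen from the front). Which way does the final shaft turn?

anticlockwise

the first shaft → shaft II: driver → idler → driven is 2 external meshes, 2 reversals → CCW.
shaft II → shaft III: internal mesh, same direction → CCW.
shaft III → the final shaft: internal mesh, same direction → CCW.
2 reversals in total — an even number — so the final shaft turns the same way as the first shaft.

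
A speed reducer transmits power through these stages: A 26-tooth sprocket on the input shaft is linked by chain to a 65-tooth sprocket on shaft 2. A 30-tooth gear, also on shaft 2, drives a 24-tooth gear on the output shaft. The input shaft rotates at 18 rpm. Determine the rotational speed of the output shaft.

9 rpm

chain 65/26 = 2.5 → 18/2.5 = 7.2 rpm
gear mesh 24/30 = 0.8 → 7.2/0.8 = 9 rpm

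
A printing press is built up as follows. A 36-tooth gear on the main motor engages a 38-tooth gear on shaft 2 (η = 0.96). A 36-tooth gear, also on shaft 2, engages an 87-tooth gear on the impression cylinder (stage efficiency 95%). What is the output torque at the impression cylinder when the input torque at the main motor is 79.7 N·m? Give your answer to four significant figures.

185.4 N·m

Gear mesh: ratio = 38/36 = 1.0556; torque at shaft 2 = 79.7 × 1.0556 × 0.96 = 80.763 N·m.
Gear mesh: ratio = 87/36 = 2.4167; torque at the impression cylinder = 80.763 × 2.4167 × 0.95 = 185.42 N·m.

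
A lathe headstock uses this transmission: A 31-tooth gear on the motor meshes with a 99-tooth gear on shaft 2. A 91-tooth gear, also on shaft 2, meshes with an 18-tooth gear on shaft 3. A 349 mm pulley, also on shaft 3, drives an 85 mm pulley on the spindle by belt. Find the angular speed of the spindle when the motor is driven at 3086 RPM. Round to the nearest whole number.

Gear mesh: ratio = 99/31 = 3.1935, so shaft 2 turns at 3086 / 3.1935 = 966.32 RPM.
Gear mesh: ratio = 18/91 = 0.1978, so shaft 3 turns at 966.32 / 0.1978 = 4885.3 RPM.
Belt: ratio = 85/349 = 0.24355, so the spindle turns at 4885.3 / 0.24355 = 20058 RPM.

20058 RPM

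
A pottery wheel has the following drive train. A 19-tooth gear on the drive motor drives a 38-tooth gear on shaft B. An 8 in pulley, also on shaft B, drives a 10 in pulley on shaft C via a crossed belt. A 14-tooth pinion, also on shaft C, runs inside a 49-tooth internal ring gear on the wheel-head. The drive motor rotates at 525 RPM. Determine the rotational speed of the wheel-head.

Gear mesh: ratio = 38/19 = 2, so shaft B turns at 525 / 2 = 262.5 RPM.
Belt: ratio = 10/8 = 1.25, so shaft C turns at 262.5 / 1.25 = 210 RPM.
Internal gear: ratio = 49/14 = 3.5, so the wheel-head turns at 210 / 3.5 = 60 RPM.

60 RPM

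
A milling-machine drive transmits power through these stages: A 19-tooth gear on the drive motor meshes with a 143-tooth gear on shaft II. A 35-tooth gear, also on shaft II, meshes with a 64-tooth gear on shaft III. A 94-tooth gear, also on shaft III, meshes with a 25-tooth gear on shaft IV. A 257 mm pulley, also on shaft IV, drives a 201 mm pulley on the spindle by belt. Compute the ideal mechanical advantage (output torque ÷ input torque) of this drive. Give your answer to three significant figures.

2.86

Each stage contributes driven/driver: gear mesh 143/19 = 7.5263, gear mesh 64/35 = 1.8286, gear mesh 25/94 = 0.26596, belt 201/257 = 0.7821.
Overall: 7.5263 × 1.8286 × 0.26596 × 0.7821 = 2.8627.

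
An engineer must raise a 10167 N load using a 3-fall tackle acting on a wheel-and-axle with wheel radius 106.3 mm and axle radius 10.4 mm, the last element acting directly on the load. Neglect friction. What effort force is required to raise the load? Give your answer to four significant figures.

Block-and-tackle MA = number of supporting rope parts = 3.
Wheel-and-axle MA = R/r = 106.3/10.4 = 10.221.
Combined ideal MA = 3 × 10.221 = 30.663.
Effort = load / MA = 10167 / 30.663 = 331.57 N.

331.6 N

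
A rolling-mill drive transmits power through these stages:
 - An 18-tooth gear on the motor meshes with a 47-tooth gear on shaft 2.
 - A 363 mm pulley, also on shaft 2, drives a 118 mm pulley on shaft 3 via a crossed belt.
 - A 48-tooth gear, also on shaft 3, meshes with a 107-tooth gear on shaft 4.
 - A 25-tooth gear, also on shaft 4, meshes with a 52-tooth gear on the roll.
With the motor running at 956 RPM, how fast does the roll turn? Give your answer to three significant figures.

the motor → shaft 2 (gear mesh, 47/18): 956 ÷ 2.6111 = 366.13 RPM
shaft 2 → shaft 3 (belt, 118/363): 366.13 ÷ 0.32507 = 1126.3 RPM
shaft 3 → shaft 4 (gear mesh, 107/48): 1126.3 ÷ 2.2292 = 505.26 RPM
shaft 4 → the roll (gear mesh, 52/25): 505.26 ÷ 2.08 = 242.91 RPM

243 RPM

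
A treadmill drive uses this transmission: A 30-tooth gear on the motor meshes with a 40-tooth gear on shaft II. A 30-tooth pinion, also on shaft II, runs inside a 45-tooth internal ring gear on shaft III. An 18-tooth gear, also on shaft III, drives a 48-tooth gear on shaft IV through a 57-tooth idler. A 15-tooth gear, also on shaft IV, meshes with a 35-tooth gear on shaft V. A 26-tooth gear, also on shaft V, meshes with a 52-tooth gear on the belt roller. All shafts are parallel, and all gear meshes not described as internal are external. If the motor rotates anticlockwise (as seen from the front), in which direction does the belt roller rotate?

clockwise

the motor → shaft II: external mesh, 1 reversal → CW.
shaft II → shaft III: internal mesh, same direction → CW.
shaft III → shaft IV: driver → idler → driven is 2 external meshes, 2 reversals → CW.
shaft IV → shaft V: external mesh, 1 reversal → CCW.
shaft V → the belt roller: external mesh, 1 reversal → CW.
5 reversals in total — an odd number — so the belt roller turns opposite to the motor.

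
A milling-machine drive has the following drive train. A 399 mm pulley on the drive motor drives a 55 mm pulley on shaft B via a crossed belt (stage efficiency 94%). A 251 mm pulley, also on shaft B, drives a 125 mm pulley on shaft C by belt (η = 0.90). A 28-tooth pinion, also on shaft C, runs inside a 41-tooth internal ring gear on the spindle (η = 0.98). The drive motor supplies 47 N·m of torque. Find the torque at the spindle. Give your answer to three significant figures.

After the belt (55/399): 47 × 0.13784 × 0.94 = 6.09 N·m
After the belt (125/251): 6.09 × 0.49801 × 0.90 = 2.7296 N·m
After the internal gear (41/28): 2.7296 × 1.4643 × 0.98 = 3.9169 N·m

3.92 N·m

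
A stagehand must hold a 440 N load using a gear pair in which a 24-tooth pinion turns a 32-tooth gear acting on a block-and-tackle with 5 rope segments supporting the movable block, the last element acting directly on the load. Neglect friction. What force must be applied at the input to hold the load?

Gear pair MA = 32/24 = 1.3333.
Block-and-tackle MA = number of supporting rope parts = 5.
Combined ideal MA = 1.3333 × 5 = 6.6667.
Effort = load / MA = 440 / 6.6667 = 66 N.

66 N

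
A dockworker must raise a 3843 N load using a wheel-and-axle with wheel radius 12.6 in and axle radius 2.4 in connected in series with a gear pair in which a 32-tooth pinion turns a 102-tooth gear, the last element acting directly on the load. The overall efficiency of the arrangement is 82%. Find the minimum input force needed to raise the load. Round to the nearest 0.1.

Wheel-and-axle MA = R/r = 12.6/2.4 = 5.25.
Gear pair MA = 102/32 = 3.1875.
Combined ideal MA = 5.25 × 3.1875 = 16.734.
Actual MA = 16.734 × 0.82 = 13.722.
Effort = load / actual MA = 3843 / 13.722 = 280.06 N.

280.1 N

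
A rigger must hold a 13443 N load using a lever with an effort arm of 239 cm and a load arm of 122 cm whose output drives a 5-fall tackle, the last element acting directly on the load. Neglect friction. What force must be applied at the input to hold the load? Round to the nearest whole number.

1372 N

Lever MA = effort arm / load arm = 239/122 = 1.959.
Block-and-tackle MA = number of supporting rope parts = 5.
Combined ideal MA = 1.959 × 5 = 9.7951.
Effort = load / MA = 13443 / 9.7951 = 1372.4 N.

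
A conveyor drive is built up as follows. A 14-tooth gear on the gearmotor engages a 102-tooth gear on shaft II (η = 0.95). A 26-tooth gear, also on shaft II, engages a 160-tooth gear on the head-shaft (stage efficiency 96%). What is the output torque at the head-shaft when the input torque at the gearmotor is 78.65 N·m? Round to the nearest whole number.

3216 N·m

After the gear mesh (102/14): 78.65 × 7.2857 × 0.95 = 544.37 N·m
After the gear mesh (160/26): 544.37 × 6.1538 × 0.96 = 3216 N·m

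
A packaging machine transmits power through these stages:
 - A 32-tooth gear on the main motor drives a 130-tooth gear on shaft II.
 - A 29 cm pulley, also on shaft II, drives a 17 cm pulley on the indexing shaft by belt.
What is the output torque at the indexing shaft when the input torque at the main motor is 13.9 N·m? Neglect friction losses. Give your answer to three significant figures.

33.1 N·m

After the gear mesh (130/32): 13.9 × 4.0625 = 56.469 N·m
After the belt (17/29): 56.469 × 0.58621 = 33.102 N·m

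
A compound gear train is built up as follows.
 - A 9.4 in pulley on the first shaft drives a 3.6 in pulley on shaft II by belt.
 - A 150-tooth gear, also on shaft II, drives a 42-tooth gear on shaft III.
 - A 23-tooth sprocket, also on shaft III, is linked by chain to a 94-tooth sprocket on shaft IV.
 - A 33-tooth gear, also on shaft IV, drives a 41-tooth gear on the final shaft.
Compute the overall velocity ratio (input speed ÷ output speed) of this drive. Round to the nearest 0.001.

Each stage contributes driven/driver: belt 3.6/9.4 = 0.38298, gear mesh 42/150 = 0.28, chain 94/23 = 4.087, gear mesh 41/33 = 1.2424.
Overall: 0.38298 × 0.28 × 4.087 × 1.2424 = 0.54451.

0.545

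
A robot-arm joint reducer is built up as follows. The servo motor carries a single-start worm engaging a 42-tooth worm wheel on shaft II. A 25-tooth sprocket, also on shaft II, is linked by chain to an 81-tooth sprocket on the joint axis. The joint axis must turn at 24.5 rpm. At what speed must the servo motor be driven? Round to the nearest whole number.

3334 rpm

Overall ratio R = 42 × 3.24 = 136.08.
Required input speed = output speed × R = 24.5 × 136.08 = 3334 rpm.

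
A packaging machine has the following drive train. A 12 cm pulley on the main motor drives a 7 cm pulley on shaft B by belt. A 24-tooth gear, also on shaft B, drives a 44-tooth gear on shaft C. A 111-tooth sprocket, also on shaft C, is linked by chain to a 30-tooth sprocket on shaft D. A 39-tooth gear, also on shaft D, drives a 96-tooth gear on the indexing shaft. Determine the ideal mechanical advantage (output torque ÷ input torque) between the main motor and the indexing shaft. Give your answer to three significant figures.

Each stage contributes driven/driver: belt 7/12 = 0.58333, gear mesh 44/24 = 1.8333, chain 30/111 = 0.27027, gear mesh 96/39 = 2.4615.
Overall: 0.58333 × 1.8333 × 0.27027 × 2.4615 = 0.71148.

0.711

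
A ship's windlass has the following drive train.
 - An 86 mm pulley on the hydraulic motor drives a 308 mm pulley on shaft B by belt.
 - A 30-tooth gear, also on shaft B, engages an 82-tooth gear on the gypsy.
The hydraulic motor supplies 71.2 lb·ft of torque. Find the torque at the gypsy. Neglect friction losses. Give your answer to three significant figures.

After the belt (308/86): 71.2 × 3.5814 = 255 lb·ft
After the gear mesh (82/30): 255 × 2.7333 = 696.99 lb·ft

697 lb·ft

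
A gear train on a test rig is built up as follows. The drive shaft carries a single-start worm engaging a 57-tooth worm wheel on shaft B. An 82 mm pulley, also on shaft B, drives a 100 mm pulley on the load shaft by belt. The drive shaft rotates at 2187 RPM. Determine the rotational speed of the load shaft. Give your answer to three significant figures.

the drive shaft → shaft B (worm, 57/1): 2187 ÷ 57 = 38.368 RPM
shaft B → the load shaft (belt, 100/82): 38.368 ÷ 1.2195 = 31.462 RPM

31.5 RPM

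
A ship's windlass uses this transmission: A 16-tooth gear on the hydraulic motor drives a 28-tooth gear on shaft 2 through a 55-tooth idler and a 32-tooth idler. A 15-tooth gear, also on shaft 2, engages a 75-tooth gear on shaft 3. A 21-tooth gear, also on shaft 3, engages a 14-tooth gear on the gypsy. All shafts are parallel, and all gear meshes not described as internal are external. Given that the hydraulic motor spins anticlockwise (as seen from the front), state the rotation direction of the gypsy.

clockwise

the hydraulic motor → shaft 2: driver → idler → idler → driven is 3 external meshes, 3 reversals → CW.
shaft 2 → shaft 3: external mesh, 1 reversal → CCW.
shaft 3 → the gypsy: external mesh, 1 reversal → CW.
5 reversals in total — an odd number — so the gypsy turns opposite to the hydraulic motor.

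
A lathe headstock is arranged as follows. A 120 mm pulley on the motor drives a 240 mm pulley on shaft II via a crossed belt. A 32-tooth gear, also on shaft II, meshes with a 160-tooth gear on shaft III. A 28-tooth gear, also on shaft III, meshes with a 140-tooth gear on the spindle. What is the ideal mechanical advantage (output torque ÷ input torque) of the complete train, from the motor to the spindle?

Each stage contributes driven/driver: belt 240/120 = 2, gear mesh 160/32 = 5, gear mesh 140/28 = 5.
Overall: 2 × 5 × 5 = 50.

50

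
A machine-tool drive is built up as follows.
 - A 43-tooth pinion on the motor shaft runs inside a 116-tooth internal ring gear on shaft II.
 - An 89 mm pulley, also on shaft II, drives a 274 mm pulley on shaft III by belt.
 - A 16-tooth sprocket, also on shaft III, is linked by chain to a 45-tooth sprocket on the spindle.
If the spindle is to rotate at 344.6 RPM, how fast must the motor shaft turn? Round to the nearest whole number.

8049 RPM

Overall ratio R = 2.6977 × 3.0787 × 2.8125 = 23.358.
Required input speed = output speed × R = 344.6 × 23.358 = 8049.3 RPM.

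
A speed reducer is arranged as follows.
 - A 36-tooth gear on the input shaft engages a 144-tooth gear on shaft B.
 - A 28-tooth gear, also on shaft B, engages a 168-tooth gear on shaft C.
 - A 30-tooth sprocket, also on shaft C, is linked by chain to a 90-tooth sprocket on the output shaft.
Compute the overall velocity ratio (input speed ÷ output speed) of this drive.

72

Each stage contributes driven/driver: gear mesh 144/36 = 4, gear mesh 168/28 = 6, chain 90/30 = 3.
Overall: 4 × 6 × 3 = 72.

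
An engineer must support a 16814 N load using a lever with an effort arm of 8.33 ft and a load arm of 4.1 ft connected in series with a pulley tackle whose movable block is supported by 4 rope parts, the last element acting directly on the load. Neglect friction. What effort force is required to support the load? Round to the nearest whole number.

Lever MA = effort arm / load arm = 8.33/4.1 = 2.0317.
Block-and-tackle MA = number of supporting rope parts = 4.
Combined ideal MA = 2.0317 × 4 = 8.1268.
Effort = load / MA = 16814 / 8.1268 = 2068.9 N.

2069 N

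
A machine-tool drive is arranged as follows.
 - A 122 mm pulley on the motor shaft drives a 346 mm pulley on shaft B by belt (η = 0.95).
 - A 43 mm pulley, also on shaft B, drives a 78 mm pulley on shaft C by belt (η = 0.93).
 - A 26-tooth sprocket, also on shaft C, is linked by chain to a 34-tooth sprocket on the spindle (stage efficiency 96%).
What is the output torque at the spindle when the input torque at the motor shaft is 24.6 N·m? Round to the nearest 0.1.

140.4 N·m

Belt: ratio = 346/122 = 2.8361; torque at shaft B = 24.6 × 2.8361 × 0.95 = 66.279 N·m.
Belt: ratio = 78/43 = 1.814; torque at shaft C = 66.279 × 1.814 × 0.93 = 111.81 N·m.
Chain: ratio = 34/26 = 1.3077; torque at the spindle = 111.81 × 1.3077 × 0.96 = 140.37 N·m.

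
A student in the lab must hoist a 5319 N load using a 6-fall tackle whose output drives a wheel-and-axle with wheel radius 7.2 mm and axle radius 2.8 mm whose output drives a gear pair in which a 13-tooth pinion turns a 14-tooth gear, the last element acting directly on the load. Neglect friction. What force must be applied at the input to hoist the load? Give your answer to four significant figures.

320.1 N

Block-and-tackle MA = number of supporting rope parts = 6.
Wheel-and-axle MA = R/r = 7.2/2.8 = 2.5714.
Gear pair MA = 14/13 = 1.0769.
Combined ideal MA = 6 × 2.5714 × 1.0769 = 16.615.
Effort = load / MA = 5319 / 16.615 = 320.12 N.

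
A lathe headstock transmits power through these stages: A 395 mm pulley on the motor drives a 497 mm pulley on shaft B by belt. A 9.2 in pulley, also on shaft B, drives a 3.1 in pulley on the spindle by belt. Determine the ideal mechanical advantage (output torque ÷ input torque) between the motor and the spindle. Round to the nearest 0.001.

0.424

Each stage contributes driven/driver: belt 497/395 = 1.2582, belt 3.1/9.2 = 0.33696.
Overall: 1.2582 × 0.33696 = 0.42397.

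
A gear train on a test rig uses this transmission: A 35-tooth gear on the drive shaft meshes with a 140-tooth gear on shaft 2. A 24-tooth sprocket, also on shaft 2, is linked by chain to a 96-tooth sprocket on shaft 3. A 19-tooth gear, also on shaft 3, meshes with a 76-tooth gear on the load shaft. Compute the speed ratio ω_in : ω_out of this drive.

64

Each stage contributes driven/driver: gear mesh 140/35 = 4, chain 96/24 = 4, gear mesh 76/19 = 4.
Overall: 4 × 4 × 4 = 64.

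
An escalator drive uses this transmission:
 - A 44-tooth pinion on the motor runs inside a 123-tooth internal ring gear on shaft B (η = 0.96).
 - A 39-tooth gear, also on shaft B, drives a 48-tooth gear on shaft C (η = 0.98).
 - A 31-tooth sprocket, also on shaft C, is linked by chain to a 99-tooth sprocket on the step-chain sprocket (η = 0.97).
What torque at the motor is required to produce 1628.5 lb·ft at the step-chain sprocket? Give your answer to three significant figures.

162 lb·ft

Overall ratio R = 2.7955 × 1.2308 × 3.1935 = 10.988; overall efficiency η = 0.96 × 0.98 × 0.97 = 0.9126.
Input torque = output torque / (R × η) = 1628.5 / (10.988 × 0.9126) = 162.41 lb·ft.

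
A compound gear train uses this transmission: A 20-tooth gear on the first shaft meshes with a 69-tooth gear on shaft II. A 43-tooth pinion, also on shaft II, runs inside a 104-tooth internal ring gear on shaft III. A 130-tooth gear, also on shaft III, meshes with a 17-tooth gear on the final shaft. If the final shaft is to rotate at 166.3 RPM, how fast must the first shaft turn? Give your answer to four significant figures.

181.5 RPM

Overall ratio R = 3.45 × 2.4186 × 0.13077 = 1.0912.
Required input speed = output speed × R = 166.3 × 1.0912 = 181.46 RPM.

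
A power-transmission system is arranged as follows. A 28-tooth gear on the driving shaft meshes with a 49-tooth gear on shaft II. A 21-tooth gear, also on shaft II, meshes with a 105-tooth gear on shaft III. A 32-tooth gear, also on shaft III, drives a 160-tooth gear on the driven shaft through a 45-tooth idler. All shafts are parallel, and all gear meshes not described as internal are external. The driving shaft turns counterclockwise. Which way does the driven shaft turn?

the driving shaft → shaft II: external mesh, 1 reversal → CW.
shaft II → shaft III: external mesh, 1 reversal → CCW.
shaft III → the driven shaft: driver → idler → driven is 2 external meshes, 2 reversals → CCW.
4 reversals in total — an even number — so the driven shaft turns the same way as the driving shaft.

counterclockwise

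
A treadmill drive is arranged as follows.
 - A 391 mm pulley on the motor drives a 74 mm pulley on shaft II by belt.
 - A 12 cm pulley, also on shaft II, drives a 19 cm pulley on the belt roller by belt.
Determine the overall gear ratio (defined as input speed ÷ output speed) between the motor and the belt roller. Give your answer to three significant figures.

0.300

Each stage contributes driven/driver: belt 74/391 = 0.18926, belt 19/12 = 1.5833.
Overall: 0.18926 × 1.5833 = 0.29966.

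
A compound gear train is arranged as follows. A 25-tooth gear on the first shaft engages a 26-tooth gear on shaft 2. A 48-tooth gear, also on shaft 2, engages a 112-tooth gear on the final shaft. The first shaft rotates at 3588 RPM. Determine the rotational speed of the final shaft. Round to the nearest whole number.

1479 RPM

gear mesh 26/25 = 1.04 → 3588/1.04 = 3450 RPM
gear mesh 112/48 = 2.3333 → 3450/2.3333 = 1478.6 RPM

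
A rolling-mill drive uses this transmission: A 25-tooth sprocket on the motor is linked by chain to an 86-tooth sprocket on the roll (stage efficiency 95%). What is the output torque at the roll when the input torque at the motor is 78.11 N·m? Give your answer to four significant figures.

255.3 N·m

After the chain (86/25): 78.11 × 3.44 × 0.95 = 255.26 N·m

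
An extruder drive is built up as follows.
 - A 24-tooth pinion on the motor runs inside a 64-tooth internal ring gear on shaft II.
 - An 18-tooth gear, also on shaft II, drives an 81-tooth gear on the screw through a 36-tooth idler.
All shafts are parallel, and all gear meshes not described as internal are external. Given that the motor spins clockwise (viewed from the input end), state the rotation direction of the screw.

the motor → shaft II: internal mesh, same direction → CW.
shaft II → the screw: driver → idler → driven is 2 external meshes, 2 reversals → CW.
2 reversals in total — an even number — so the screw turns the same way as the motor.

clockwise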